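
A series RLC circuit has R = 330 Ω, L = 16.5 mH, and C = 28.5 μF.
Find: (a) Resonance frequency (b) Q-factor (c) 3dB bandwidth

Step 1 — Resonance: ω₀ = 1/√(LC) = 1/√(0.0165·2.85e-05) = 1458 rad/s.
Step 2 — f₀ = ω₀/(2π) = 232.1 Hz.
Step 3 — Series Q: Q = ω₀L/R = 1458·0.0165/330 = 0.07291.
Step 4 — Bandwidth: Δω = ω₀/Q = 2e+04 rad/s; BW = Δω/(2π) = 3183 Hz.

(a) f₀ = 232.1 Hz  (b) Q = 0.07291  (c) BW = 3183 Hz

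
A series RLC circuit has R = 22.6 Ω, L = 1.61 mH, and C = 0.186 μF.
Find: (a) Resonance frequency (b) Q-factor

Step 1 — Resonance condition Im(Z)=0 gives ω₀ = 1/√(LC).
Step 2 — ω₀ = 1/√(0.00161·1.86e-07) = 5.779e+04 rad/s.
Step 3 — f₀ = ω₀/(2π) = 9197 Hz.
Step 4 — Series Q: Q = ω₀L/R = 5.779e+04·0.00161/22.6 = 4.117.

(a) f₀ = 9197 Hz  (b) Q = 4.117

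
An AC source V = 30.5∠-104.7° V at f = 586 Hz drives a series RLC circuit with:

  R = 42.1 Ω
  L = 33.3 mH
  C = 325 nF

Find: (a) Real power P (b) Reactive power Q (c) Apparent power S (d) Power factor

Step 1 — Angular frequency: ω = 2π·f = 2π·586 = 3682 rad/s.
Step 2 — Component impedances:
  R: Z = R = 42.1 Ω
  L: Z = jωL = j·3682·0.0333 = 0 + j122.6 Ω
  C: Z = 1/(jωC) = -j/(ω·C) = 0 - j835.7 Ω
Step 3 — Series combination: Z_total = R + L + C = 42.1 - j713.1 Ω = 714.3∠-86.6° Ω.
Step 4 — Source phasor: V = 30.5∠-104.7° V = -7.74 - j29.5 V.
Step 5 — Current: I = V / Z = 0.04059 - j0.01325 A = 0.0427∠-18.1° A.
Step 6 — Complex power: S = V·I* = 0.07676 - j1.3 VA.
Step 7 — Real power: P = Re(S) = 0.07676 W.
Step 8 — Reactive power: Q = Im(S) = -1.3 VAR.
Step 9 — Apparent power: |S| = 1.302 VA.
Step 10 — Power factor: PF = P/|S| = 0.05894 (leading).

(a) P = 0.07676 W  (b) Q = -1.3 VAR  (c) S = 1.302 VA  (d) PF = 0.05894 (leading)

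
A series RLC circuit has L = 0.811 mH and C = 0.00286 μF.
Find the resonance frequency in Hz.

Step 1 — Resonance condition Im(Z)=0 gives ω₀ = 1/√(LC).
Step 2 — ω₀ = 1/√(0.000811·2.86e-09) = 6.566e+05 rad/s.
Step 3 — f₀ = ω₀/(2π) = 1.045e+05 Hz.

f₀ = 1.045e+05 Hz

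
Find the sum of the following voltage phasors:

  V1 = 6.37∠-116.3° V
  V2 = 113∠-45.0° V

Step 1 — Convert each phasor to rectangular form:
  V1 = 6.37·(cos(-116.3°) + j·sin(-116.3°)) = -2.822 - j5.711 V
  V2 = 113·(cos(-45.0°) + j·sin(-45.0°)) = 79.9 - j79.9 V
Step 2 — Sum components: V_total = 77.08 - j85.61 V.
Step 3 — Convert to polar: |V_total| = 115.2 V, ∠V_total = -48.0°.

V_total = 115.2∠-48.0° V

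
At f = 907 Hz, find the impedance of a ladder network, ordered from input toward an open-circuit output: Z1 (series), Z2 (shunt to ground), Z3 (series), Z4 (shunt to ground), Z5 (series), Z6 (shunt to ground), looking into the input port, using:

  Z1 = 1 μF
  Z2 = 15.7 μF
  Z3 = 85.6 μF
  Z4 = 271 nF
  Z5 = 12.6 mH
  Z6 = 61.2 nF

Step 1 — Angular frequency: ω = 2π·f = 2π·907 = 5699 rad/s.
Step 2 — Component impedances:
  Z1: Z = 1/(jωC) = -j/(ω·C) = 0 - j175.5 Ω
  Z2: Z = 1/(jωC) = -j/(ω·C) = 0 - j11.18 Ω
  Z3: Z = 1/(jωC) = -j/(ω·C) = 0 - j2.05 Ω
  Z4: Z = 1/(jωC) = -j/(ω·C) = 0 - j647.5 Ω
  Z5: Z = jωL = j·5699·0.0126 = 0 + j71.81 Ω
  Z6: Z = 1/(jωC) = -j/(ω·C) = 0 - j2867 Ω
Step 3 — Ladder network (open output): work backward from the far end, alternating series and parallel combinations. Z_in = 0 - j186.4 Ω = 186.4∠-90.0° Ω.

Z = 0 - j186.4 Ω = 186.4∠-90.0° Ω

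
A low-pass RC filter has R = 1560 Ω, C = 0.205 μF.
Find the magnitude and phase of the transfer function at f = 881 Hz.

Step 1 — Angular frequency: ω = 2π·881 = 5535 rad/s.
Step 2 — Transfer function: H(jω) = 1/(1 + jωRC).
Step 3 — Denominator: 1 + jωRC = 1 + j·5535·1560·2.05e-07 = 1 + j1.77.
Step 4 — H = 0.2419 - j0.4282.
Step 5 — Magnitude: |H| = 0.4918 (-6.2 dB); phase: φ = -60.5°.

|H| = 0.4918 (-6.2 dB), φ = -60.5°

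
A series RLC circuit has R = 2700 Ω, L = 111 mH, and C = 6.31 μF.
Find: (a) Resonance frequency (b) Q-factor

Step 1 — Resonance condition Im(Z)=0 gives ω₀ = 1/√(LC).
Step 2 — ω₀ = 1/√(0.111·6.31e-06) = 1195 rad/s.
Step 3 — f₀ = ω₀/(2π) = 190.2 Hz.
Step 4 — Series Q: Q = ω₀L/R = 1195·0.111/2700 = 0.04912.

(a) f₀ = 190.2 Hz  (b) Q = 0.04912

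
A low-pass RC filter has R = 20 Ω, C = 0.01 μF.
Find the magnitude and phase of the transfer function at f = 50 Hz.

Step 1 — Angular frequency: ω = 2π·50 = 314.2 rad/s.
Step 2 — Transfer function: H(jω) = 1/(1 + jωRC).
Step 3 — Denominator: 1 + jωRC = 1 + j·314.2·20·1e-08 = 1 + j6.283e-05.
Step 4 — H = 1 - j6.283e-05.
Step 5 — Magnitude: |H| = 1 (-0.0 dB); phase: φ = -0.0°.

|H| = 1 (-0.0 dB), φ = -0.0°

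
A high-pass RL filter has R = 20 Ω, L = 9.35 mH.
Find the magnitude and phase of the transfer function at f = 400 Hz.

Step 1 — Angular frequency: ω = 2π·400 = 2513 rad/s.
Step 2 — Transfer function: H(jω) = jωL/(R + jωL).
Step 3 — Numerator jωL = j·23.5; denominator R + jωL = 20 + j23.5.
Step 4 — H = 0.5799 + j0.4936.
Step 5 — Magnitude: |H| = 0.7615 (-2.4 dB); phase: φ = 40.4°.

|H| = 0.7615 (-2.4 dB), φ = 40.4°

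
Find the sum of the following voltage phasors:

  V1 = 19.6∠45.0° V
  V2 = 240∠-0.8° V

Step 1 — Convert each phasor to rectangular form:
  V1 = 19.6·(cos(45.0°) + j·sin(45.0°)) = 13.86 + j13.86 V
  V2 = 240·(cos(-0.8°) + j·sin(-0.8°)) = 240 - j3.351 V
Step 2 — Sum components: V_total = 253.8 + j10.51 V.
Step 3 — Convert to polar: |V_total| = 254.1 V, ∠V_total = 2.4°.

V_total = 254.1∠2.4° V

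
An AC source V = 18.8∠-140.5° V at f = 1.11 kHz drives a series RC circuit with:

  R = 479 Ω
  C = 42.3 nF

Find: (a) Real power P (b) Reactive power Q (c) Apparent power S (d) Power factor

Step 1 — Angular frequency: ω = 2π·f = 2π·1110 = 6974 rad/s.
Step 2 — Component impedances:
  R: Z = R = 479 Ω
  C: Z = 1/(jωC) = -j/(ω·C) = 0 - j3390 Ω
Step 3 — Series combination: Z_total = R + C = 479 - j3390 Ω = 3423∠-82.0° Ω.
Step 4 — Source phasor: V = 18.8∠-140.5° V = -14.51 - j11.96 V.
Step 5 — Current: I = V / Z = 0.002866 - j0.004685 A = 0.005492∠-58.5° A.
Step 6 — Complex power: S = V·I* = 0.01445 - j0.1022 VA.
Step 7 — Real power: P = Re(S) = 0.01445 W.
Step 8 — Reactive power: Q = Im(S) = -0.1022 VAR.
Step 9 — Apparent power: |S| = 0.1032 VA.
Step 10 — Power factor: PF = P/|S| = 0.1399 (leading).

(a) P = 0.01445 W  (b) Q = -0.1022 VAR  (c) S = 0.1032 VA  (d) PF = 0.1399 (leading)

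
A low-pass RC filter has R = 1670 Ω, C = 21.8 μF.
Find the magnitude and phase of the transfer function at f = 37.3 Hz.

Step 1 — Angular frequency: ω = 2π·37.3 = 234.4 rad/s.
Step 2 — Transfer function: H(jω) = 1/(1 + jωRC).
Step 3 — Denominator: 1 + jωRC = 1 + j·234.4·1670·2.18e-05 = 1 + j8.532.
Step 4 — H = 0.01355 - j0.1156.
Step 5 — Magnitude: |H| = 0.1164 (-18.7 dB); phase: φ = -83.3°.

|H| = 0.1164 (-18.7 dB), φ = -83.3°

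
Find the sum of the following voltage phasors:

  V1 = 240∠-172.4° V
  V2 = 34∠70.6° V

Step 1 — Convert each phasor to rectangular form:
  V1 = 240·(cos(-172.4°) + j·sin(-172.4°)) = -237.9 - j31.74 V
  V2 = 34·(cos(70.6°) + j·sin(70.6°)) = 11.29 + j32.07 V
Step 2 — Sum components: V_total = -226.6 + j0.328 V.
Step 3 — Convert to polar: |V_total| = 226.6 V, ∠V_total = 179.9°.

V_total = 226.6∠179.9° V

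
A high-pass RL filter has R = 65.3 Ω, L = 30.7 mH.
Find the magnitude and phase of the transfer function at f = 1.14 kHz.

Step 1 — Angular frequency: ω = 2π·1140 = 7163 rad/s.
Step 2 — Transfer function: H(jω) = jωL/(R + jωL).
Step 3 — Numerator jωL = j·219.9; denominator R + jωL = 65.3 + j219.9.
Step 4 — H = 0.919 + j0.2729.
Step 5 — Magnitude: |H| = 0.9586 (-0.4 dB); phase: φ = 16.5°.

|H| = 0.9586 (-0.4 dB), φ = 16.5°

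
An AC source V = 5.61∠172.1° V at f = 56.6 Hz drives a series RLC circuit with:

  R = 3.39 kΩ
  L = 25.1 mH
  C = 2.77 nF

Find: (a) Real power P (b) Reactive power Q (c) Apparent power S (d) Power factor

Step 1 — Angular frequency: ω = 2π·f = 2π·56.6 = 355.6 rad/s.
Step 2 — Component impedances:
  R: Z = R = 3390 Ω
  L: Z = jωL = j·355.6·0.0251 = 0 + j8.926 Ω
  C: Z = 1/(jωC) = -j/(ω·C) = 0 - j1.015e+06 Ω
Step 3 — Series combination: Z_total = R + L + C = 3390 - j1.015e+06 Ω = 1.015e+06∠-89.8° Ω.
Step 4 — Source phasor: V = 5.61∠172.1° V = -5.557 + j0.7711 V.
Step 5 — Current: I = V / Z = -7.778e-07 - j5.471e-06 A = 5.526e-06∠-98.1° A.
Step 6 — Complex power: S = V·I* = 1.035e-07 - j3.1e-05 VA.
Step 7 — Real power: P = Re(S) = 1.035e-07 W.
Step 8 — Reactive power: Q = Im(S) = -3.1e-05 VAR.
Step 9 — Apparent power: |S| = 3.1e-05 VA.
Step 10 — Power factor: PF = P/|S| = 0.003339 (leading).

(a) P = 1.035e-07 W  (b) Q = -3.1e-05 VAR  (c) S = 3.1e-05 VA  (d) PF = 0.003339 (leading)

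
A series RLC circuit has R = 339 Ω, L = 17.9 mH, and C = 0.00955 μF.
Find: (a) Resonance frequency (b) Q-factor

Step 1 — Resonance condition Im(Z)=0 gives ω₀ = 1/√(LC).
Step 2 — ω₀ = 1/√(0.0179·9.55e-09) = 7.648e+04 rad/s.
Step 3 — f₀ = ω₀/(2π) = 1.217e+04 Hz.
Step 4 — Series Q: Q = ω₀L/R = 7.648e+04·0.0179/339 = 4.039.

(a) f₀ = 1.217e+04 Hz  (b) Q = 4.039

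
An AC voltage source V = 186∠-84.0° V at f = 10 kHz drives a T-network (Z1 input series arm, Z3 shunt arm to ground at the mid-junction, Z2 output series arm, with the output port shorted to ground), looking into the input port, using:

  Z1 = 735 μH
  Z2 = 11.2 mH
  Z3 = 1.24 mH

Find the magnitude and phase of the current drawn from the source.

Step 1 — Angular frequency: ω = 2π·f = 2π·1e+04 = 6.283e+04 rad/s.
Step 2 — Component impedances:
  Z1: Z = jωL = j·6.283e+04·0.000735 = 0 + j46.18 Ω
  Z2: Z = jωL = j·6.283e+04·0.0112 = 0 + j703.7 Ω
  Z3: Z = jωL = j·6.283e+04·0.00124 = 0 + j77.91 Ω
Step 3 — With the output port shorted to ground, the output series arm Z2 runs from the junction to ground; the shunt arm Z3 also runs from the junction to ground. They appear in parallel: Z3 || Z2 = 0 + j70.15 Ω.
Step 4 — Series with input arm Z1: Z_in = Z1 + (Z3 || Z2) = 0 + j116.3 Ω = 116.3∠90.0° Ω.
Step 5 — Source phasor: V = 186∠-84.0° V = 19.44 - j185 V.
Step 6 — Ohm's law: I = V / Z_total = (19.44 - j185) / (0 + j116.3) = -1.59 - j0.1671 A.
Step 7 — Convert to polar: |I| = 1.599 A, ∠I = -174.0°.

I = 1.599∠-174.0° A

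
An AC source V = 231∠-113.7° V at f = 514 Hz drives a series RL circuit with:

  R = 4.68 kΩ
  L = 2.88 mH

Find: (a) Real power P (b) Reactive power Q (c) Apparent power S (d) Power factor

Step 1 — Angular frequency: ω = 2π·f = 2π·514 = 3230 rad/s.
Step 2 — Component impedances:
  R: Z = R = 4680 Ω
  L: Z = jωL = j·3230·0.00288 = 0 + j9.301 Ω
Step 3 — Series combination: Z_total = R + L = 4680 + j9.301 Ω = 4680∠0.1° Ω.
Step 4 — Source phasor: V = 231∠-113.7° V = -92.85 - j211.5 V.
Step 5 — Current: I = V / Z = -0.01993 - j0.04516 A = 0.04936∠-113.8° A.
Step 6 — Complex power: S = V·I* = 11.4 + j0.02266 VA.
Step 7 — Real power: P = Re(S) = 11.4 W.
Step 8 — Reactive power: Q = Im(S) = 0.02266 VAR.
Step 9 — Apparent power: |S| = 11.4 VA.
Step 10 — Power factor: PF = P/|S| = 1 (lagging).

(a) P = 11.4 W  (b) Q = 0.02266 VAR  (c) S = 11.4 VA  (d) PF = 1 (lagging)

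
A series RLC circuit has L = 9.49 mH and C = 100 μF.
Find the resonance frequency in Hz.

Step 1 — Resonance condition Im(Z)=0 gives ω₀ = 1/√(LC).
Step 2 — ω₀ = 1/√(0.00949·0.0001) = 1027 rad/s.
Step 3 — f₀ = ω₀/(2π) = 163.4 Hz.

f₀ = 163.4 Hz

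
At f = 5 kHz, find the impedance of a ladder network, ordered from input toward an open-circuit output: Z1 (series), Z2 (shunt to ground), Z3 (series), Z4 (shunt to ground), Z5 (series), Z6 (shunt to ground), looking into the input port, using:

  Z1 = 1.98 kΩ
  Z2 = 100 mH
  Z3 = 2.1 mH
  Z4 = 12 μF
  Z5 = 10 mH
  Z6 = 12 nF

Step 1 — Angular frequency: ω = 2π·f = 2π·5000 = 3.142e+04 rad/s.
Step 2 — Component impedances:
  Z1: Z = R = 1980 Ω
  Z2: Z = jωL = j·3.142e+04·0.1 = 0 + j3142 Ω
  Z3: Z = jωL = j·3.142e+04·0.0021 = 0 + j65.97 Ω
  Z4: Z = 1/(jωC) = -j/(ω·C) = 0 - j2.653 Ω
  Z5: Z = jωL = j·3.142e+04·0.01 = 0 + j314.2 Ω
  Z6: Z = 1/(jωC) = -j/(ω·C) = 0 - j2653 Ω
Step 3 — Ladder network (open output): work backward from the far end, alternating series and parallel combinations. Z_in = 1980 + j62.07 Ω = 1981∠1.8° Ω.

Z = 1980 + j62.07 Ω = 1981∠1.8° Ω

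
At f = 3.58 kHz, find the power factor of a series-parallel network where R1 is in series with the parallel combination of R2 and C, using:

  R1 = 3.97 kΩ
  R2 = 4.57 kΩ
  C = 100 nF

Step 1 — Angular frequency: ω = 2π·f = 2π·3580 = 2.249e+04 rad/s.
Step 2 — Component impedances:
  R1: Z = R = 3970 Ω
  R2: Z = R = 4570 Ω
  C: Z = 1/(jωC) = -j/(ω·C) = 0 - j444.6 Ω
Step 3 — Parallel branch: R2 || C = 1/(1/R2 + 1/C) = 42.84 - j440.4 Ω.
Step 4 — Series with R1: Z_total = R1 + (R2 || C) = 4013 - j440.4 Ω = 4037∠-6.3° Ω.
Step 5 — Power factor: PF = cos(φ) = Re(Z)/|Z| = 4012.8/4036.9 = 0.994.
Step 6 — Type: Im(Z) = -440.4 ⇒ leading (phase φ = -6.3°).

PF = 0.994 (leading, φ = -6.3°)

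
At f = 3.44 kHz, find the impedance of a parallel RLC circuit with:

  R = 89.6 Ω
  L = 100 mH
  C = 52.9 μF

Step 1 — Angular frequency: ω = 2π·f = 2π·3440 = 2.161e+04 rad/s.
Step 2 — Component impedances:
  R: Z = R = 89.6 Ω
  L: Z = jωL = j·2.161e+04·0.1 = 0 + j2161 Ω
  C: Z = 1/(jωC) = -j/(ω·C) = 0 - j0.8746 Ω
Step 3 — Parallel combination: 1/Z_total = 1/R + 1/L + 1/C; Z_total = 0.008543 - j0.8749 Ω = 0.8749∠-89.4° Ω.

Z = 0.008543 - j0.8749 Ω = 0.8749∠-89.4° Ω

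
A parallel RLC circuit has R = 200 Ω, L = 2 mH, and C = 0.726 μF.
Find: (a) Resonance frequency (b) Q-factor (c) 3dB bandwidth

Step 1 — Resonance: ω₀ = 1/√(LC) = 1/√(0.002·7.26e-07) = 2.624e+04 rad/s.
Step 2 — f₀ = ω₀/(2π) = 4177 Hz.
Step 3 — Parallel Q: Q = R/(ω₀L) = 200/(2.624e+04·0.002) = 3.811.
Step 4 — Bandwidth: Δω = ω₀/Q = 6887 rad/s; BW = Δω/(2π) = 1096 Hz.

(a) f₀ = 4177 Hz  (b) Q = 3.811  (c) BW = 1096 Hz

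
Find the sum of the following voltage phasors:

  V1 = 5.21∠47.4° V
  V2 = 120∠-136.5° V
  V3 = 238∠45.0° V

Step 1 — Convert each phasor to rectangular form:
  V1 = 5.21·(cos(47.4°) + j·sin(47.4°)) = 3.527 + j3.835 V
  V2 = 120·(cos(-136.5°) + j·sin(-136.5°)) = -87.04 - j82.6 V
  V3 = 238·(cos(45.0°) + j·sin(45.0°)) = 168.3 + j168.3 V
Step 2 — Sum components: V_total = 84.77 + j89.52 V.
Step 3 — Convert to polar: |V_total| = 123.3 V, ∠V_total = 46.6°.

V_total = 123.3∠46.6° V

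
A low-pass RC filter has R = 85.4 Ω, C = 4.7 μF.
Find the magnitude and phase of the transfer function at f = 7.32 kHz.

Step 1 — Angular frequency: ω = 2π·7320 = 4.599e+04 rad/s.
Step 2 — Transfer function: H(jω) = 1/(1 + jωRC).
Step 3 — Denominator: 1 + jωRC = 1 + j·4.599e+04·85.4·4.7e-06 = 1 + j18.46.
Step 4 — H = 0.002926 - j0.05401.
Step 5 — Magnitude: |H| = 0.05409 (-25.3 dB); phase: φ = -86.9°.

|H| = 0.05409 (-25.3 dB), φ = -86.9°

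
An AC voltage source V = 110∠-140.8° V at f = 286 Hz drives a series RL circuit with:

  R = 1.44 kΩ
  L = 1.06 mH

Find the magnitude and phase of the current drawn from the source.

Step 1 — Angular frequency: ω = 2π·f = 2π·286 = 1797 rad/s.
Step 2 — Component impedances:
  R: Z = R = 1440 Ω
  L: Z = jωL = j·1797·0.00106 = 0 + j1.905 Ω
Step 3 — Series combination: Z_total = R + L = 1440 + j1.905 Ω = 1440∠0.1° Ω.
Step 4 — Source phasor: V = 110∠-140.8° V = -85.24 - j69.52 V.
Step 5 — Ohm's law: I = V / Z_total = (-85.24 - j69.52) / (1440 + j1.905) = -0.05926 - j0.0482 A.
Step 6 — Convert to polar: |I| = 0.07639 A, ∠I = -140.9°.

I = 0.07639∠-140.9° A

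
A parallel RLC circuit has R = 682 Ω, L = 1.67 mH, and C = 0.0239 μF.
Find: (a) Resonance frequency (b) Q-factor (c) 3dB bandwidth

Step 1 — Resonance: ω₀ = 1/√(LC) = 1/√(0.00167·2.39e-08) = 1.583e+05 rad/s.
Step 2 — f₀ = ω₀/(2π) = 2.519e+04 Hz.
Step 3 — Parallel Q: Q = R/(ω₀L) = 682/(1.583e+05·0.00167) = 2.58.
Step 4 — Bandwidth: Δω = ω₀/Q = 6.135e+04 rad/s; BW = Δω/(2π) = 9764 Hz.

(a) f₀ = 2.519e+04 Hz  (b) Q = 2.58  (c) BW = 9764 Hz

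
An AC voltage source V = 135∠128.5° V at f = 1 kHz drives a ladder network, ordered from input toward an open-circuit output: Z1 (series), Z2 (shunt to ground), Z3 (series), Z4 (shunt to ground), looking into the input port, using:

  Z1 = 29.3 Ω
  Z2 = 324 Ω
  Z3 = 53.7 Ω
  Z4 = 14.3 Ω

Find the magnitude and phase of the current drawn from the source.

Step 1 — Angular frequency: ω = 2π·f = 2π·1000 = 6283 rad/s.
Step 2 — Component impedances:
  Z1: Z = R = 29.3 Ω
  Z2: Z = R = 324 Ω
  Z3: Z = R = 53.7 Ω
  Z4: Z = R = 14.3 Ω
Step 3 — Ladder network (open output): work backward from the far end, alternating series and parallel combinations. Z_in = 85.5 Ω = 85.5∠0.0° Ω.
Step 4 — Source phasor: V = 135∠128.5° V = -84.04 + j105.7 V.
Step 5 — Ohm's law: I = V / Z_total = (-84.04 + j105.7) / (85.5) = -0.9829 + j1.236 A.
Step 6 — Convert to polar: |I| = 1.579 A, ∠I = 128.5°.

I = 1.579∠128.5° A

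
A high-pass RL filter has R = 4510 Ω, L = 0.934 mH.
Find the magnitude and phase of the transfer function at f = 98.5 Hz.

Step 1 — Angular frequency: ω = 2π·98.5 = 618.9 rad/s.
Step 2 — Transfer function: H(jω) = jωL/(R + jωL).
Step 3 — Numerator jωL = j·0.578; denominator R + jωL = 4510 + j0.578.
Step 4 — H = 1.643e-08 + j0.0001282.
Step 5 — Magnitude: |H| = 0.0001282 (-77.8 dB); phase: φ = 90.0°.

|H| = 0.0001282 (-77.8 dB), φ = 90.0°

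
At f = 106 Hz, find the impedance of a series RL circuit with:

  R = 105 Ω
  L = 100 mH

Step 1 — Angular frequency: ω = 2π·f = 2π·106 = 666 rad/s.
Step 2 — Component impedances:
  R: Z = R = 105 Ω
  L: Z = jωL = j·666·0.1 = 0 + j66.6 Ω
Step 3 — Series combination: Z_total = R + L = 105 + j66.6 Ω = 124.3∠32.4° Ω.

Z = 105 + j66.6 Ω = 124.3∠32.4° Ω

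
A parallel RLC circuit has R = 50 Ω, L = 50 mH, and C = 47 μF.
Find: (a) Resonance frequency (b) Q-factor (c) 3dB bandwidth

Step 1 — Resonance: ω₀ = 1/√(LC) = 1/√(0.05·4.7e-05) = 652.3 rad/s.
Step 2 — f₀ = ω₀/(2π) = 103.8 Hz.
Step 3 — Parallel Q: Q = R/(ω₀L) = 50/(652.3·0.05) = 1.533.
Step 4 — Bandwidth: Δω = ω₀/Q = 425.5 rad/s; BW = Δω/(2π) = 67.73 Hz.

(a) f₀ = 103.8 Hz  (b) Q = 1.533  (c) BW = 67.73 Hz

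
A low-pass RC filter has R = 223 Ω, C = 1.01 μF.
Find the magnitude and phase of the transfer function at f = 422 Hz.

Step 1 — Angular frequency: ω = 2π·422 = 2652 rad/s.
Step 2 — Transfer function: H(jω) = 1/(1 + jωRC).
Step 3 — Denominator: 1 + jωRC = 1 + j·2652·223·1.01e-06 = 1 + j0.5972.
Step 4 — H = 0.7371 - j0.4402.
Step 5 — Magnitude: |H| = 0.8586 (-1.3 dB); phase: φ = -30.8°.

|H| = 0.8586 (-1.3 dB), φ = -30.8°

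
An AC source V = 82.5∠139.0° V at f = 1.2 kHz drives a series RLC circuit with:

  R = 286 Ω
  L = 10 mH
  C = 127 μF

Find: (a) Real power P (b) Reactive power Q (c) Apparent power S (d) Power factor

Step 1 — Angular frequency: ω = 2π·f = 2π·1200 = 7540 rad/s.
Step 2 — Component impedances:
  R: Z = R = 286 Ω
  L: Z = jωL = j·7540·0.01 = 0 + j75.4 Ω
  C: Z = 1/(jωC) = -j/(ω·C) = 0 - j1.044 Ω
Step 3 — Series combination: Z_total = R + L + C = 286 + j74.35 Ω = 295.5∠14.6° Ω.
Step 4 — Source phasor: V = 82.5∠139.0° V = -62.26 + j54.12 V.
Step 5 — Current: I = V / Z = -0.1578 + j0.2303 A = 0.2792∠124.4° A.
Step 6 — Complex power: S = V·I* = 22.29 + j5.795 VA.
Step 7 — Real power: P = Re(S) = 22.29 W.
Step 8 — Reactive power: Q = Im(S) = 5.795 VAR.
Step 9 — Apparent power: |S| = 23.03 VA.
Step 10 — Power factor: PF = P/|S| = 0.9678 (lagging).

(a) P = 22.29 W  (b) Q = 5.795 VAR  (c) S = 23.03 VA  (d) PF = 0.9678 (lagging)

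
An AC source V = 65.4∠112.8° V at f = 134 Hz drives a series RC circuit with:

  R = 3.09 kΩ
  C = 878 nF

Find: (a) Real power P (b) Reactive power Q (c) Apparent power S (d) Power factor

Step 1 — Angular frequency: ω = 2π·f = 2π·134 = 841.9 rad/s.
Step 2 — Component impedances:
  R: Z = R = 3090 Ω
  C: Z = 1/(jωC) = -j/(ω·C) = 0 - j1353 Ω
Step 3 — Series combination: Z_total = R + C = 3090 - j1353 Ω = 3373∠-23.6° Ω.
Step 4 — Source phasor: V = 65.4∠112.8° V = -25.34 + j60.29 V.
Step 5 — Current: I = V / Z = -0.01405 + j0.01336 A = 0.01939∠136.4° A.
Step 6 — Complex power: S = V·I* = 1.162 - j0.5085 VA.
Step 7 — Real power: P = Re(S) = 1.162 W.
Step 8 — Reactive power: Q = Im(S) = -0.5085 VAR.
Step 9 — Apparent power: |S| = 1.268 VA.
Step 10 — Power factor: PF = P/|S| = 0.9161 (leading).

(a) P = 1.162 W  (b) Q = -0.5085 VAR  (c) S = 1.268 VA  (d) PF = 0.9161 (leading)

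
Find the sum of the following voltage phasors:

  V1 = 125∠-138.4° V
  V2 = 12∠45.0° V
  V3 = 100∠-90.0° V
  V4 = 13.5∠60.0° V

Step 1 — Convert each phasor to rectangular form:
  V1 = 125·(cos(-138.4°) + j·sin(-138.4°)) = -93.47 - j82.99 V
  V2 = 12·(cos(45.0°) + j·sin(45.0°)) = 8.485 + j8.485 V
  V3 = 100·(cos(-90.0°) + j·sin(-90.0°)) = 0 - j100 V
  V4 = 13.5·(cos(60.0°) + j·sin(60.0°)) = 6.75 + j11.69 V
Step 2 — Sum components: V_total = -78.24 - j162.8 V.
Step 3 — Convert to polar: |V_total| = 180.6 V, ∠V_total = -115.7°.

V_total = 180.6∠-115.7° V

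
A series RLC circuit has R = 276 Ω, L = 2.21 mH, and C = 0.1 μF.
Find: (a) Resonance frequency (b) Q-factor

Step 1 — Resonance condition Im(Z)=0 gives ω₀ = 1/√(LC).
Step 2 — ω₀ = 1/√(0.00221·1e-07) = 6.727e+04 rad/s.
Step 3 — f₀ = ω₀/(2π) = 1.071e+04 Hz.
Step 4 — Series Q: Q = ω₀L/R = 6.727e+04·0.00221/276 = 0.5386.

(a) f₀ = 1.071e+04 Hz  (b) Q = 0.5386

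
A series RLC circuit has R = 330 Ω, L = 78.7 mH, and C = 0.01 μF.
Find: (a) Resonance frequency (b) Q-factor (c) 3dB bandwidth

Step 1 — Resonance: ω₀ = 1/√(LC) = 1/√(0.0787·1e-08) = 3.565e+04 rad/s.
Step 2 — f₀ = ω₀/(2π) = 5673 Hz.
Step 3 — Series Q: Q = ω₀L/R = 3.565e+04·0.0787/330 = 8.501.
Step 4 — Bandwidth: Δω = ω₀/Q = 4193 rad/s; BW = Δω/(2π) = 667.4 Hz.

(a) f₀ = 5673 Hz  (b) Q = 8.501  (c) BW = 667.4 Hz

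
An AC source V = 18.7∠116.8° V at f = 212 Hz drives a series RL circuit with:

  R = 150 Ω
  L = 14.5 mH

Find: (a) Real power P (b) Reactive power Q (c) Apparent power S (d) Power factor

Step 1 — Angular frequency: ω = 2π·f = 2π·212 = 1332 rad/s.
Step 2 — Component impedances:
  R: Z = R = 150 Ω
  L: Z = jωL = j·1332·0.0145 = 0 + j19.31 Ω
Step 3 — Series combination: Z_total = R + L = 150 + j19.31 Ω = 151.2∠7.3° Ω.
Step 4 — Source phasor: V = 18.7∠116.8° V = -8.431 + j16.69 V.
Step 5 — Current: I = V / Z = -0.0412 + j0.1166 A = 0.1236∠109.5° A.
Step 6 — Complex power: S = V·I* = 2.293 + j0.2953 VA.
Step 7 — Real power: P = Re(S) = 2.293 W.
Step 8 — Reactive power: Q = Im(S) = 0.2953 VAR.
Step 9 — Apparent power: |S| = 2.312 VA.
Step 10 — Power factor: PF = P/|S| = 0.9918 (lagging).

(a) P = 2.293 W  (b) Q = 0.2953 VAR  (c) S = 2.312 VA  (d) PF = 0.9918 (lagging)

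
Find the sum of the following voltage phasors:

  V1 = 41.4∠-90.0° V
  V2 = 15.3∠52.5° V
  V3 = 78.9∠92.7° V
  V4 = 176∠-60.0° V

Step 1 — Convert each phasor to rectangular form:
  V1 = 41.4·(cos(-90.0°) + j·sin(-90.0°)) = 0 - j41.4 V
  V2 = 15.3·(cos(52.5°) + j·sin(52.5°)) = 9.314 + j12.14 V
  V3 = 78.9·(cos(92.7°) + j·sin(92.7°)) = -3.717 + j78.81 V
  V4 = 176·(cos(-60.0°) + j·sin(-60.0°)) = 88 - j152.4 V
Step 2 — Sum components: V_total = 93.6 - j102.9 V.
Step 3 — Convert to polar: |V_total| = 139.1 V, ∠V_total = -47.7°.

V_total = 139.1∠-47.7° V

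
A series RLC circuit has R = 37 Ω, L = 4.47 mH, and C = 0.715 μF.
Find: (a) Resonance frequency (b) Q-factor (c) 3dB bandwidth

Step 1 — Resonance condition Im(Z)=0 gives ω₀ = 1/√(LC).
Step 2 — ω₀ = 1/√(0.00447·7.15e-07) = 1.769e+04 rad/s.
Step 3 — f₀ = ω₀/(2π) = 2815 Hz.
Step 4 — Series Q: Q = ω₀L/R = 1.769e+04·0.00447/37 = 2.137.
Step 5 — 3dB bandwidth: Δω = ω₀/Q = 8277 rad/s; BW = Δω/(2π) = 1317 Hz.

(a) f₀ = 2815 Hz  (b) Q = 2.137  (c) BW = 1317 Hz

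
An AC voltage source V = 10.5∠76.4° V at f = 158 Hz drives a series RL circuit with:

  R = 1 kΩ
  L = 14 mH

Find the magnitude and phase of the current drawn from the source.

Step 1 — Angular frequency: ω = 2π·f = 2π·158 = 992.7 rad/s.
Step 2 — Component impedances:
  R: Z = R = 1000 Ω
  L: Z = jωL = j·992.7·0.014 = 0 + j13.9 Ω
Step 3 — Series combination: Z_total = R + L = 1000 + j13.9 Ω = 1000∠0.8° Ω.
Step 4 — Source phasor: V = 10.5∠76.4° V = 2.469 + j10.21 V.
Step 5 — Ohm's law: I = V / Z_total = (2.469 + j10.21) / (1000 + j13.9) = 0.00261 + j0.01017 A.
Step 6 — Convert to polar: |I| = 0.0105 A, ∠I = 75.6°.

I = 0.0105∠75.6° A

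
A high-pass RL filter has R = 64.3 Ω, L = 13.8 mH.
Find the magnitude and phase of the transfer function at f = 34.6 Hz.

Step 1 — Angular frequency: ω = 2π·34.6 = 217.4 rad/s.
Step 2 — Transfer function: H(jω) = jωL/(R + jωL).
Step 3 — Numerator jωL = j·3; denominator R + jωL = 64.3 + j3.
Step 4 — H = 0.002172 + j0.04656.
Step 5 — Magnitude: |H| = 0.04661 (-26.6 dB); phase: φ = 87.3°.

|H| = 0.04661 (-26.6 dB), φ = 87.3°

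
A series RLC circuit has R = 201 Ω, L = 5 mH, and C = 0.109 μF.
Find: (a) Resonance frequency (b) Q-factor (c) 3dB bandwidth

Step 1 — Resonance: ω₀ = 1/√(LC) = 1/√(0.005·1.09e-07) = 4.284e+04 rad/s.
Step 2 — f₀ = ω₀/(2π) = 6817 Hz.
Step 3 — Series Q: Q = ω₀L/R = 4.284e+04·0.005/201 = 1.066.
Step 4 — Bandwidth: Δω = ω₀/Q = 4.02e+04 rad/s; BW = Δω/(2π) = 6398 Hz.

(a) f₀ = 6817 Hz  (b) Q = 1.066  (c) BW = 6398 Hz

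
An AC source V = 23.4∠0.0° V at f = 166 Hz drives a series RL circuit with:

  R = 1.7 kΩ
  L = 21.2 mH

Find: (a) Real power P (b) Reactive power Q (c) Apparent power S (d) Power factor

Step 1 — Angular frequency: ω = 2π·f = 2π·166 = 1043 rad/s.
Step 2 — Component impedances:
  R: Z = R = 1700 Ω
  L: Z = jωL = j·1043·0.0212 = 0 + j22.11 Ω
Step 3 — Series combination: Z_total = R + L = 1700 + j22.11 Ω = 1700∠0.7° Ω.
Step 4 — Source phasor: V = 23.4∠0.0° V = 23.4 V.
Step 5 — Current: I = V / Z = 0.01376 - j0.000179 A = 0.01376∠-0.7° A.
Step 6 — Complex power: S = V·I* = 0.322 + j0.004189 VA.
Step 7 — Real power: P = Re(S) = 0.322 W.
Step 8 — Reactive power: Q = Im(S) = 0.004189 VAR.
Step 9 — Apparent power: |S| = 0.3221 VA.
Step 10 — Power factor: PF = P/|S| = 0.9999 (lagging).

(a) P = 0.322 W  (b) Q = 0.004189 VAR  (c) S = 0.3221 VA  (d) PF = 0.9999 (lagging)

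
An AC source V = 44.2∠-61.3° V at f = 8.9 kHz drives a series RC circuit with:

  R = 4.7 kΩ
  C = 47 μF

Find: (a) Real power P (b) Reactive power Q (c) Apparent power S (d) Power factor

Step 1 — Angular frequency: ω = 2π·f = 2π·8900 = 5.592e+04 rad/s.
Step 2 — Component impedances:
  R: Z = R = 4700 Ω
  C: Z = 1/(jωC) = -j/(ω·C) = 0 - j0.3805 Ω
Step 3 — Series combination: Z_total = R + C = 4700 - j0.3805 Ω = 4700∠-0.0° Ω.
Step 4 — Source phasor: V = 44.2∠-61.3° V = 21.23 - j38.77 V.
Step 5 — Current: I = V / Z = 0.004517 - j0.008249 A = 0.009404∠-61.3° A.
Step 6 — Complex power: S = V·I* = 0.4157 - j3.365e-05 VA.
Step 7 — Real power: P = Re(S) = 0.4157 W.
Step 8 — Reactive power: Q = Im(S) = -3.365e-05 VAR.
Step 9 — Apparent power: |S| = 0.4157 VA.
Step 10 — Power factor: PF = P/|S| = 1 (leading).

(a) P = 0.4157 W  (b) Q = -3.365e-05 VAR  (c) S = 0.4157 VA  (d) PF = 1 (leading)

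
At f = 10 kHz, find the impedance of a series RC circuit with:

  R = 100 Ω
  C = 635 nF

Step 1 — Angular frequency: ω = 2π·f = 2π·1e+04 = 6.283e+04 rad/s.
Step 2 — Component impedances:
  R: Z = R = 100 Ω
  C: Z = 1/(jωC) = -j/(ω·C) = 0 - j25.06 Ω
Step 3 — Series combination: Z_total = R + C = 100 - j25.06 Ω = 103.1∠-14.1° Ω.

Z = 100 - j25.06 Ω = 103.1∠-14.1° Ω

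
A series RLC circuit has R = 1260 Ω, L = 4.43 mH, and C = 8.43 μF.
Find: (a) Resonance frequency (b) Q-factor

Step 1 — Resonance condition Im(Z)=0 gives ω₀ = 1/√(LC).
Step 2 — ω₀ = 1/√(0.00443·8.43e-06) = 5175 rad/s.
Step 3 — f₀ = ω₀/(2π) = 823.6 Hz.
Step 4 — Series Q: Q = ω₀L/R = 5175·0.00443/1260 = 0.01819.

(a) f₀ = 823.6 Hz  (b) Q = 0.01819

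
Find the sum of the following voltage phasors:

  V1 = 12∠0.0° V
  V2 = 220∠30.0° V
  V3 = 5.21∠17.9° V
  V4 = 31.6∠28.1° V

Step 1 — Convert each phasor to rectangular form:
  V1 = 12·(cos(0.0°) + j·sin(0.0°)) = 12 V
  V2 = 220·(cos(30.0°) + j·sin(30.0°)) = 190.5 + j110 V
  V3 = 5.21·(cos(17.9°) + j·sin(17.9°)) = 4.958 + j1.601 V
  V4 = 31.6·(cos(28.1°) + j·sin(28.1°)) = 27.88 + j14.88 V
Step 2 — Sum components: V_total = 235.4 + j126.5 V.
Step 3 — Convert to polar: |V_total| = 267.2 V, ∠V_total = 28.3°.

V_total = 267.2∠28.3° V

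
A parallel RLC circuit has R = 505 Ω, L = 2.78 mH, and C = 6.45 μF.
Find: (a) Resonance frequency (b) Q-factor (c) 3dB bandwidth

Step 1 — Resonance: ω₀ = 1/√(LC) = 1/√(0.00278·6.45e-06) = 7468 rad/s.
Step 2 — f₀ = ω₀/(2π) = 1189 Hz.
Step 3 — Parallel Q: Q = R/(ω₀L) = 505/(7468·0.00278) = 24.32.
Step 4 — Bandwidth: Δω = ω₀/Q = 307 rad/s; BW = Δω/(2π) = 48.86 Hz.

(a) f₀ = 1189 Hz  (b) Q = 24.32  (c) BW = 48.86 Hz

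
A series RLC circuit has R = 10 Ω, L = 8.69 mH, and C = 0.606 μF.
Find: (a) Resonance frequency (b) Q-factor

Step 1 — Resonance condition Im(Z)=0 gives ω₀ = 1/√(LC).
Step 2 — ω₀ = 1/√(0.00869·6.06e-07) = 1.378e+04 rad/s.
Step 3 — f₀ = ω₀/(2π) = 2193 Hz.
Step 4 — Series Q: Q = ω₀L/R = 1.378e+04·0.00869/10 = 11.97.

(a) f₀ = 2193 Hz  (b) Q = 11.97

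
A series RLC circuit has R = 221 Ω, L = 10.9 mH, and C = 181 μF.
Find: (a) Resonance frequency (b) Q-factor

Step 1 — Resonance condition Im(Z)=0 gives ω₀ = 1/√(LC).
Step 2 — ω₀ = 1/√(0.0109·0.000181) = 711.9 rad/s.
Step 3 — f₀ = ω₀/(2π) = 113.3 Hz.
Step 4 — Series Q: Q = ω₀L/R = 711.9·0.0109/221 = 0.03511.

(a) f₀ = 113.3 Hz  (b) Q = 0.03511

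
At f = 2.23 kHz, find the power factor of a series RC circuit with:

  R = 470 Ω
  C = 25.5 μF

Step 1 — Angular frequency: ω = 2π·f = 2π·2230 = 1.401e+04 rad/s.
Step 2 — Component impedances:
  R: Z = R = 470 Ω
  C: Z = 1/(jωC) = -j/(ω·C) = 0 - j2.799 Ω
Step 3 — Series combination: Z_total = R + C = 470 - j2.799 Ω = 470∠-0.3° Ω.
Step 4 — Power factor: PF = cos(φ) = Re(Z)/|Z| = 470/470 = 1.
Step 5 — Type: Im(Z) = -2.799 ⇒ leading (phase φ = -0.3°).

PF = 1 (leading, φ = -0.3°)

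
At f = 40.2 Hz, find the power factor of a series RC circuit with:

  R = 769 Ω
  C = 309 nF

Step 1 — Angular frequency: ω = 2π·f = 2π·40.2 = 252.6 rad/s.
Step 2 — Component impedances:
  R: Z = R = 769 Ω
  C: Z = 1/(jωC) = -j/(ω·C) = 0 - j1.281e+04 Ω
Step 3 — Series combination: Z_total = R + C = 769 - j1.281e+04 Ω = 1.284e+04∠-86.6° Ω.
Step 4 — Power factor: PF = cos(φ) = Re(Z)/|Z| = 769/12836 = 0.05991.
Step 5 — Type: Im(Z) = -1.281e+04 ⇒ leading (phase φ = -86.6°).

PF = 0.05991 (leading, φ = -86.6°)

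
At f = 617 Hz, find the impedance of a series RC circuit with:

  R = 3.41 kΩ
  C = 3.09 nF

Step 1 — Angular frequency: ω = 2π·f = 2π·617 = 3877 rad/s.
Step 2 — Component impedances:
  R: Z = R = 3410 Ω
  C: Z = 1/(jωC) = -j/(ω·C) = 0 - j8.348e+04 Ω
Step 3 — Series combination: Z_total = R + C = 3410 - j8.348e+04 Ω = 8.355e+04∠-87.7° Ω.

Z = 3410 - j8.348e+04 Ω = 8.355e+04∠-87.7° Ω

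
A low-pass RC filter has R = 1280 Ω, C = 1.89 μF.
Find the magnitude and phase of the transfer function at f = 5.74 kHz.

Step 1 — Angular frequency: ω = 2π·5740 = 3.607e+04 rad/s.
Step 2 — Transfer function: H(jω) = 1/(1 + jωRC).
Step 3 — Denominator: 1 + jωRC = 1 + j·3.607e+04·1280·1.89e-06 = 1 + j87.25.
Step 4 — H = 0.0001313 - j0.01146.
Step 5 — Magnitude: |H| = 0.01146 (-38.8 dB); phase: φ = -89.3°.

|H| = 0.01146 (-38.8 dB), φ = -89.3°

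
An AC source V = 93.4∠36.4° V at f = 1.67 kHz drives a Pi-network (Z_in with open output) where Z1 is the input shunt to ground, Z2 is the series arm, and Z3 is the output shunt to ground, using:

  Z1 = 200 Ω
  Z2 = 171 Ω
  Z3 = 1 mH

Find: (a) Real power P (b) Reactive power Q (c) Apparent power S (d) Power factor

Step 1 — Angular frequency: ω = 2π·f = 2π·1670 = 1.049e+04 rad/s.
Step 2 — Component impedances:
  Z1: Z = R = 200 Ω
  Z2: Z = R = 171 Ω
  Z3: Z = jωL = j·1.049e+04·0.001 = 0 + j10.49 Ω
Step 3 — With open output, the series arm Z2 and the output shunt Z3 appear in series to ground: Z2 + Z3 = 171 + j10.49 Ω.
Step 4 — Parallel with input shunt Z1: Z_in = Z1 || (Z2 + Z3) = 92.27 + j3.047 Ω = 92.32∠1.9° Ω.
Step 5 — Source phasor: V = 93.4∠36.4° V = 75.18 + j55.43 V.
Step 6 — Current: I = V / Z = 0.8337 + j0.5732 A = 1.012∠34.5° A.
Step 7 — Complex power: S = V·I* = 94.44 + j3.119 VA.
Step 8 — Real power: P = Re(S) = 94.44 W.
Step 9 — Reactive power: Q = Im(S) = 3.119 VAR.
Step 10 — Apparent power: |S| = 94.49 VA.
Step 11 — Power factor: PF = P/|S| = 0.9995 (lagging).

(a) P = 94.44 W  (b) Q = 3.119 VAR  (c) S = 94.49 VA  (d) PF = 0.9995 (lagging)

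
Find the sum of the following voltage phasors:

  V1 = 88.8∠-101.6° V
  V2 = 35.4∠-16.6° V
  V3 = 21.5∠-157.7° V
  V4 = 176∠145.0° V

Step 1 — Convert each phasor to rectangular form:
  V1 = 88.8·(cos(-101.6°) + j·sin(-101.6°)) = -17.86 - j86.99 V
  V2 = 35.4·(cos(-16.6°) + j·sin(-16.6°)) = 33.92 - j10.11 V
  V3 = 21.5·(cos(-157.7°) + j·sin(-157.7°)) = -19.89 - j8.158 V
  V4 = 176·(cos(145.0°) + j·sin(145.0°)) = -144.2 + j100.9 V
Step 2 — Sum components: V_total = -148 - j4.309 V.
Step 3 — Convert to polar: |V_total| = 148.1 V, ∠V_total = -178.3°.

V_total = 148.1∠-178.3° V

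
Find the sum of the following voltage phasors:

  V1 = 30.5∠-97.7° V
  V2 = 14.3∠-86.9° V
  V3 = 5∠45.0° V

Step 1 — Convert each phasor to rectangular form:
  V1 = 30.5·(cos(-97.7°) + j·sin(-97.7°)) = -4.087 - j30.22 V
  V2 = 14.3·(cos(-86.9°) + j·sin(-86.9°)) = 0.7733 - j14.28 V
  V3 = 5·(cos(45.0°) + j·sin(45.0°)) = 3.536 + j3.536 V
Step 2 — Sum components: V_total = 0.2223 - j40.97 V.
Step 3 — Convert to polar: |V_total| = 40.97 V, ∠V_total = -89.7°.

V_total = 40.97∠-89.7° V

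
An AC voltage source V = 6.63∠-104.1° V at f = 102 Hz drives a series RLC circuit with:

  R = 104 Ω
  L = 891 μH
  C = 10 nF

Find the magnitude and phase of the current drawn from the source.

Step 1 — Angular frequency: ω = 2π·f = 2π·102 = 640.9 rad/s.
Step 2 — Component impedances:
  R: Z = R = 104 Ω
  L: Z = jωL = j·640.9·0.000891 = 0 + j0.571 Ω
  C: Z = 1/(jωC) = -j/(ω·C) = 0 - j1.56e+05 Ω
Step 3 — Series combination: Z_total = R + L + C = 104 - j1.56e+05 Ω = 1.56e+05∠-90.0° Ω.
Step 4 — Source phasor: V = 6.63∠-104.1° V = -1.615 - j6.43 V.
Step 5 — Ohm's law: I = V / Z_total = (-1.615 - j6.43) / (104 - j1.56e+05) = 4.12e-05 - j1.038e-05 A.
Step 6 — Convert to polar: |I| = 4.249e-05 A, ∠I = -14.1°.

I = 4.249e-05∠-14.1° A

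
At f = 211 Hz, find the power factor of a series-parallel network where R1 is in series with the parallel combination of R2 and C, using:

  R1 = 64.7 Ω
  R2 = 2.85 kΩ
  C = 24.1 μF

Step 1 — Angular frequency: ω = 2π·f = 2π·211 = 1326 rad/s.
Step 2 — Component impedances:
  R1: Z = R = 64.7 Ω
  R2: Z = R = 2850 Ω
  C: Z = 1/(jωC) = -j/(ω·C) = 0 - j31.3 Ω
Step 3 — Parallel branch: R2 || C = 1/(1/R2 + 1/C) = 0.3437 - j31.29 Ω.
Step 4 — Series with R1: Z_total = R1 + (R2 || C) = 65.04 - j31.29 Ω = 72.18∠-25.7° Ω.
Step 5 — Power factor: PF = cos(φ) = Re(Z)/|Z| = 65.04/72.18 = 0.9011.
Step 6 — Type: Im(Z) = -31.29 ⇒ leading (phase φ = -25.7°).

PF = 0.9011 (leading, φ = -25.7°)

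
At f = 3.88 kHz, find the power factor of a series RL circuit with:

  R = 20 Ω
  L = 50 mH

Step 1 — Angular frequency: ω = 2π·f = 2π·3880 = 2.438e+04 rad/s.
Step 2 — Component impedances:
  R: Z = R = 20 Ω
  L: Z = jωL = j·2.438e+04·0.05 = 0 + j1219 Ω
Step 3 — Series combination: Z_total = R + L = 20 + j1219 Ω = 1219∠89.1° Ω.
Step 4 — Power factor: PF = cos(φ) = Re(Z)/|Z| = 20/1219 = 0.01641.
Step 5 — Type: Im(Z) = 1219 ⇒ lagging (phase φ = 89.1°).

PF = 0.01641 (lagging, φ = 89.1°)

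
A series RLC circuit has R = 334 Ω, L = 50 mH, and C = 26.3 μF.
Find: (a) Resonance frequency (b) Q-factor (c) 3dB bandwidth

Step 1 — Resonance: ω₀ = 1/√(LC) = 1/√(0.05·2.63e-05) = 872 rad/s.
Step 2 — f₀ = ω₀/(2π) = 138.8 Hz.
Step 3 — Series Q: Q = ω₀L/R = 872·0.05/334 = 0.1305.
Step 4 — Bandwidth: Δω = ω₀/Q = 6680 rad/s; BW = Δω/(2π) = 1063 Hz.

(a) f₀ = 138.8 Hz  (b) Q = 0.1305  (c) BW = 1063 Hz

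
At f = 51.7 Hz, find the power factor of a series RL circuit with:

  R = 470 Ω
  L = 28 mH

Step 1 — Angular frequency: ω = 2π·f = 2π·51.7 = 324.8 rad/s.
Step 2 — Component impedances:
  R: Z = R = 470 Ω
  L: Z = jωL = j·324.8·0.028 = 0 + j9.096 Ω
Step 3 — Series combination: Z_total = R + L = 470 + j9.096 Ω = 470.1∠1.1° Ω.
Step 4 — Power factor: PF = cos(φ) = Re(Z)/|Z| = 470/470.1 = 0.9998.
Step 5 — Type: Im(Z) = 9.096 ⇒ lagging (phase φ = 1.1°).

PF = 0.9998 (lagging, φ = 1.1°)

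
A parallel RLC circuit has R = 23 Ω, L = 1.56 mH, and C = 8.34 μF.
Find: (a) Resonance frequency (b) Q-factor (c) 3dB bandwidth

Step 1 — Resonance: ω₀ = 1/√(LC) = 1/√(0.00156·8.34e-06) = 8767 rad/s.
Step 2 — f₀ = ω₀/(2π) = 1395 Hz.
Step 3 — Parallel Q: Q = R/(ω₀L) = 23/(8767·0.00156) = 1.682.
Step 4 — Bandwidth: Δω = ω₀/Q = 5213 rad/s; BW = Δω/(2π) = 829.7 Hz.

(a) f₀ = 1395 Hz  (b) Q = 1.682  (c) BW = 829.7 Hz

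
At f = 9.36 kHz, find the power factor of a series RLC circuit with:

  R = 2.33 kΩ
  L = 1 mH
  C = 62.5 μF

Step 1 — Angular frequency: ω = 2π·f = 2π·9360 = 5.881e+04 rad/s.
Step 2 — Component impedances:
  R: Z = R = 2330 Ω
  L: Z = jωL = j·5.881e+04·0.001 = 0 + j58.81 Ω
  C: Z = 1/(jωC) = -j/(ω·C) = 0 - j0.2721 Ω
Step 3 — Series combination: Z_total = R + L + C = 2330 + j58.54 Ω = 2331∠1.4° Ω.
Step 4 — Power factor: PF = cos(φ) = Re(Z)/|Z| = 2330/2330.7 = 0.9997.
Step 5 — Type: Im(Z) = 58.54 ⇒ lagging (phase φ = 1.4°).

PF = 0.9997 (lagging, φ = 1.4°)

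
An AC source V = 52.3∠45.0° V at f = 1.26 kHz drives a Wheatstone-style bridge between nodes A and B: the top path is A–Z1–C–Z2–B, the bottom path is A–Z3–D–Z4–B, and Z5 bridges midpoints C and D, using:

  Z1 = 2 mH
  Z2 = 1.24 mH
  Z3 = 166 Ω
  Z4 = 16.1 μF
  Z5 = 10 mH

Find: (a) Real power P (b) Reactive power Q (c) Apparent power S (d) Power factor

Step 1 — Angular frequency: ω = 2π·f = 2π·1260 = 7917 rad/s.
Step 2 — Component impedances:
  Z1: Z = jωL = j·7917·0.002 = 0 + j15.83 Ω
  Z2: Z = jωL = j·7917·0.00124 = 0 + j9.817 Ω
  Z3: Z = R = 166 Ω
  Z4: Z = 1/(jωC) = -j/(ω·C) = 0 - j7.846 Ω
  Z5: Z = jωL = j·7917·0.01 = 0 + j79.17 Ω
Step 3 — Bridge requires nodal analysis (the Z5 bridge couples midpoints C and D, so the two paths cannot be reduced to a simple series/parallel combination). Setting node B to ground and injecting 1 A at node A, the 3-node admittance system at A, C, D solves to V_A = Z_AB = 3.846 + j24.05 Ω = 24.36∠80.9° Ω.
Step 4 — Source phasor: V = 52.3∠45.0° V = 36.98 + j36.98 V.
Step 5 — Current: I = V / Z = 1.739 - j1.26 A = 2.147∠-35.9° A.
Step 6 — Complex power: S = V·I* = 17.73 + j110.9 VA.
Step 7 — Real power: P = Re(S) = 17.73 W.
Step 8 — Reactive power: Q = Im(S) = 110.9 VAR.
Step 9 — Apparent power: |S| = 112.3 VA.
Step 10 — Power factor: PF = P/|S| = 0.1579 (lagging).

(a) P = 17.73 W  (b) Q = 110.9 VAR  (c) S = 112.3 VA  (d) PF = 0.1579 (lagging)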